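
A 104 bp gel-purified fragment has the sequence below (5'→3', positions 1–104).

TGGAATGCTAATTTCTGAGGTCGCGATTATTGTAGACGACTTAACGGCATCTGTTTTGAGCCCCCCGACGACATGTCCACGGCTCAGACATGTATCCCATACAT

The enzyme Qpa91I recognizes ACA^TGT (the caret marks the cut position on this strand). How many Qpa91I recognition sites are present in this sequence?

ACATGT occurs starting at positions 71, 88.
Qpa91I cuts at 2 sites.

2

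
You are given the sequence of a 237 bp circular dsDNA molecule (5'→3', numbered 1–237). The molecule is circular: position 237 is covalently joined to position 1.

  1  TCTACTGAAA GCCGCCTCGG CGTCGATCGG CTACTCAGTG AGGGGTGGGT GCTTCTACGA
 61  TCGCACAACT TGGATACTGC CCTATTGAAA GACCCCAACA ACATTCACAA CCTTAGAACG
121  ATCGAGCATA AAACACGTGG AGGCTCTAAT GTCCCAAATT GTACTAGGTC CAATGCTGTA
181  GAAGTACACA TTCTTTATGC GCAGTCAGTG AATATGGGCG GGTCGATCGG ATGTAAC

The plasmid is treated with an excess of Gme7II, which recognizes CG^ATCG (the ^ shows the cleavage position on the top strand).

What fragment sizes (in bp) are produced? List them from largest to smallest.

105, 61, 37, 34 bp

Gme7II sites (CGATCG) start at positions 24, 58, 119, 224.
Gme7II cuts after base 2 of each site, so after positions 25, 59, 120, 225.
Circular molecule, 4 cuts → 4 fragments:
  26–59 → 34 bp
  60–120 → 61 bp
  121–225 → 105 bp
  226–237 then 1–25 → 12 + 25 = 37 bp
Sorted largest to smallest: 105, 61, 37, 34 bp.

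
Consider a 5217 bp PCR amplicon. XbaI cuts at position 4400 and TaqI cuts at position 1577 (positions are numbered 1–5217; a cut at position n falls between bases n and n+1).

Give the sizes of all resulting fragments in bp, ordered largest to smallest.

2823, 1577, 817 bp

Combined cut positions (sorted): 1577, 4400.
Linear molecule, 2 cuts → 3 fragments:
  1577 − 0 = 1577 bp
  4400 − 1577 = 2823 bp
  5217 − 4400 = 817 bp
Sorted largest to smallest: 2823, 1577, 817 bp.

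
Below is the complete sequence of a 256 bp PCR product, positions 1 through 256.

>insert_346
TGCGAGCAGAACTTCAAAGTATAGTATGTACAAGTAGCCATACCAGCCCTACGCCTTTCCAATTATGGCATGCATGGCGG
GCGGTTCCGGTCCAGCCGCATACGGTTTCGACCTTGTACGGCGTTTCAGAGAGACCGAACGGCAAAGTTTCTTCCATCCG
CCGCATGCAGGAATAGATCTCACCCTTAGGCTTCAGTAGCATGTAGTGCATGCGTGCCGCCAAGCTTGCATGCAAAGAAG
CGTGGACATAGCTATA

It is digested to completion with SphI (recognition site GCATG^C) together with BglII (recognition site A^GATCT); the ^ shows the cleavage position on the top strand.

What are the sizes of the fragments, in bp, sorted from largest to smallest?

SphI sites (GCATGC) start at positions 68, 163, 208, 228.
SphI cuts after base 5 of each site (before the last base), so after positions 72, 167, 212, 232.
The BglII site (AGATCT) starts at position 175.
BglII cuts after the first base of each site, so after position 175.
Combined cut positions: 72, 167, 175, 212, 232.
Linear molecule, 5 cuts → 6 fragments:
  1–72 → 72 bp
  73–167 → 95 bp
  168–175 → 8 bp
  176–212 → 37 bp
  213–232 → 20 bp
  233–256 → 24 bp
Sorted largest to smallest: 95, 72, 37, 24, 20, 8 bp.

95, 72, 37, 24, 20, 8 bp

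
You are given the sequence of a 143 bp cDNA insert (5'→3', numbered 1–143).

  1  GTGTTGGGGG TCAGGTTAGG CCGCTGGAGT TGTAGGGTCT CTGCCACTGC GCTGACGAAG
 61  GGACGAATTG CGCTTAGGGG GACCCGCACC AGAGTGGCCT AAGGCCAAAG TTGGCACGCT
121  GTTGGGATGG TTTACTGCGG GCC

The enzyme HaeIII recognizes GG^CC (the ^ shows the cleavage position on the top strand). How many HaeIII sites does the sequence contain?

4

GGCC occurs starting at positions 19, 96, 103, 140.
HaeIII cuts at 4 sites.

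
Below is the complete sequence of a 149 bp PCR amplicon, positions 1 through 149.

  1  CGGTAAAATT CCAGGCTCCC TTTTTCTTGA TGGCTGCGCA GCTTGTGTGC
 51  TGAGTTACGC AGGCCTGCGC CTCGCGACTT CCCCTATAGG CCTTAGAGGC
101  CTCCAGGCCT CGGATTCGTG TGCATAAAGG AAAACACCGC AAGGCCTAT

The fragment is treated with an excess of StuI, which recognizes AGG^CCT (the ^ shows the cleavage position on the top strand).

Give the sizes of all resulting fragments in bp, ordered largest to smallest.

StuI sites (AGGCCT) start at positions 61, 88, 97, 105, 142.
StuI cuts after base 3 of each site, so after positions 63, 90, 99, 107, 144.
Linear molecule, 5 cuts → 6 fragments:
  1–63 → 63 bp
  64–90 → 27 bp
  91–99 → 9 bp
  100–107 → 8 bp
  108–144 → 37 bp
  145–149 → 5 bp
Sorted largest to smallest: 63, 37, 27, 9, 8, 5 bp.

63, 37, 27, 9, 8, 5 bp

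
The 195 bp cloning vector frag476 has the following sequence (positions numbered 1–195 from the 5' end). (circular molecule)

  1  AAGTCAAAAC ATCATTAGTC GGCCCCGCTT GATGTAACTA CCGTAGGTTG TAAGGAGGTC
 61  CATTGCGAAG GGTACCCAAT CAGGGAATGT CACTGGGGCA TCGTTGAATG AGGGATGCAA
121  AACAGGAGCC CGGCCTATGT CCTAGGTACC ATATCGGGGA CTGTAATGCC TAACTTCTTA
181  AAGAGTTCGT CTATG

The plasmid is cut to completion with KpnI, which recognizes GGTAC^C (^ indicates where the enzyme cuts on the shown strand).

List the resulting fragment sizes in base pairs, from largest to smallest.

KpnI sites (GGTACC) start at positions 71, 145.
KpnI cuts after base 5 of each site (before the last base), so after positions 75, 149.
Circular molecule, 2 cuts → 2 fragments:
  76–149 → 74 bp
  150–195 then 1–75 → 46 + 75 = 121 bp
Sorted largest to smallest: 121, 74 bp.

121, 74 bp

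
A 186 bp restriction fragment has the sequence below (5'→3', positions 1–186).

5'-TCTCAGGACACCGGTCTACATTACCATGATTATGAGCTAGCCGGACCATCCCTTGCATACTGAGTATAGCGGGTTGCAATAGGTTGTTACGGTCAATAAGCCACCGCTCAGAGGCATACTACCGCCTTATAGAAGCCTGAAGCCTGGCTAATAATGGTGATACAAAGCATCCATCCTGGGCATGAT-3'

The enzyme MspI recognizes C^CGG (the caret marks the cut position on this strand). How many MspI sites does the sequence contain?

CCGG occurs starting at positions 11, 41.
MspI cuts at 2 sites.

2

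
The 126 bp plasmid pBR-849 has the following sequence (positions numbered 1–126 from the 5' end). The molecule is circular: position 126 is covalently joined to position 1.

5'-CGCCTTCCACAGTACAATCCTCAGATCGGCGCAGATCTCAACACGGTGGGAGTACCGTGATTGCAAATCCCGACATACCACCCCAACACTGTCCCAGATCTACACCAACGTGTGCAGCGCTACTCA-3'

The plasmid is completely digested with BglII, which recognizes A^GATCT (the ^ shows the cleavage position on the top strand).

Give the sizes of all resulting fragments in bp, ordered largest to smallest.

BglII sites (AGATCT) start at positions 33, 96.
BglII cuts after the first base of each site, so after positions 33, 96.
Circular molecule, 2 cuts → 2 fragments:
  34–96 → 63 bp
  97–126 then 1–33 → 30 + 33 = 63 bp
Sorted largest to smallest: 63, 63 bp.

63, 63 bp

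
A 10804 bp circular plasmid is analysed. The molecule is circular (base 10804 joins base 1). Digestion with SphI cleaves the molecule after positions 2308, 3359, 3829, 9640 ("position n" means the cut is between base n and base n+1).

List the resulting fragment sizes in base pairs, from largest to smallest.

5811, 3472, 1051, 470 bp

Circular molecule, 4 cuts → 4 fragments:
  3359 − 2308 = 1051 bp
  3829 − 3359 = 470 bp
  9640 − 3829 = 5811 bp
  wrap: 10804 − 9640 + 2308 = 3472 bp
Sorted largest to smallest: 5811, 3472, 1051, 470 bp.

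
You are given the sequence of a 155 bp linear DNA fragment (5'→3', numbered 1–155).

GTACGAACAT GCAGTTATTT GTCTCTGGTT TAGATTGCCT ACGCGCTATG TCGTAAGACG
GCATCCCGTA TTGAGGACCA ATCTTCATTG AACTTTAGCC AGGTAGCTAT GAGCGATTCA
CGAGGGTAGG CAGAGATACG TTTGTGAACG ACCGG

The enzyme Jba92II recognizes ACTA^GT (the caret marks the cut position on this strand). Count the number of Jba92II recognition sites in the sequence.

0

No occurrence of ACTAGT is present in the sequence.
Jba92II does not cut: 0 sites.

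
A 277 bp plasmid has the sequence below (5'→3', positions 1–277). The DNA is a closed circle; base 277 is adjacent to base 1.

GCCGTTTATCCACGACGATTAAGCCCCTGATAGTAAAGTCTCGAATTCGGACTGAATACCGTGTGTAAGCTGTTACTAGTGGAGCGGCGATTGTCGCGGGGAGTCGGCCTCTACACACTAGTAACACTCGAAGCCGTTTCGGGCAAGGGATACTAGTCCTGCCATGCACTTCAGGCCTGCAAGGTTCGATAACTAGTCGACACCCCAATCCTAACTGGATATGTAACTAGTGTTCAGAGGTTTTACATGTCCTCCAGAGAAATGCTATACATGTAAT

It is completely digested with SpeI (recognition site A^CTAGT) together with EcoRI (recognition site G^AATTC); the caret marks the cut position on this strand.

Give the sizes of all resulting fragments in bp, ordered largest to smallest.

94, 42, 40, 35, 34, 32 bp

SpeI sites (ACTAGT) start at positions 75, 117, 152, 192, 226.
SpeI cuts after the first base of each site, so after positions 75, 117, 152, 192, 226.
The EcoRI site (GAATTC) starts at position 43.
EcoRI cuts after the first base of each site, so after position 43.
Combined cut positions: 43, 75, 117, 152, 192, 226.
Circular molecule, 6 cuts → 6 fragments:
  44–75 → 32 bp
  76–117 → 42 bp
  118–152 → 35 bp
  153–192 → 40 bp
  193–226 → 34 bp
  227–277 then 1–43 → 51 + 43 = 94 bp
Sorted largest to smallest: 94, 42, 40, 35, 34, 32 bp.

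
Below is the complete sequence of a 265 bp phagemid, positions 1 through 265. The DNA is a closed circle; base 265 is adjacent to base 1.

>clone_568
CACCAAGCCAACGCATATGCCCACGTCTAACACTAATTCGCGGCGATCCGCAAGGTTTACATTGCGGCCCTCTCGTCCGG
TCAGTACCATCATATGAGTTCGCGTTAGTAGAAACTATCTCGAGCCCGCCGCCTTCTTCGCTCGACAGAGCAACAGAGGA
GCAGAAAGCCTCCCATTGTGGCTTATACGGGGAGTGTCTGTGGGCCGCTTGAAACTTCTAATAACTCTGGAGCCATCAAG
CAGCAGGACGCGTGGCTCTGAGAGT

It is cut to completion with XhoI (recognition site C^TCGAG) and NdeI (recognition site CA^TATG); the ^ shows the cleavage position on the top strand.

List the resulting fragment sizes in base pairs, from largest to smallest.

161, 77, 27 bp

The XhoI site (CTCGAG) starts at position 119.
XhoI cuts after the first base of each site, so after position 119.
NdeI sites (CATATG) start at positions 14, 91.
NdeI cuts after base 2 of each site, so after positions 15, 92.
Combined cut positions: 15, 92, 119.
Circular molecule, 3 cuts → 3 fragments:
  16–92 → 77 bp
  93–119 → 27 bp
  120–265 then 1–15 → 146 + 15 = 161 bp
Sorted largest to smallest: 161, 77, 27 bp.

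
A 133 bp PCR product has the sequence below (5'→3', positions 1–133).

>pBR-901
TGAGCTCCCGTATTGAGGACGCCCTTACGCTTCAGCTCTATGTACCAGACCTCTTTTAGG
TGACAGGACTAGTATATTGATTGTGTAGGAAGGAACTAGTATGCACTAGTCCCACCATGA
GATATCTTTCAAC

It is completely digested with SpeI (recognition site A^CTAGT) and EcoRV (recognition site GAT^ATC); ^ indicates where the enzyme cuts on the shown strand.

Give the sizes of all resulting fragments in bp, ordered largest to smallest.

68, 27, 18, 10, 10 bp

SpeI sites (ACTAGT) start at positions 68, 95, 105.
SpeI cuts after the first base of each site, so after positions 68, 95, 105.
The EcoRV site (GATATC) starts at position 121.
EcoRV cuts after base 3 of each site, so after position 123.
Combined cut positions: 68, 95, 105, 123.
Linear molecule, 4 cuts → 5 fragments:
  1–68 → 68 bp
  69–95 → 27 bp
  96–105 → 10 bp
  106–123 → 18 bp
  124–133 → 10 bp
Sorted largest to smallest: 68, 27, 18, 10, 10 bp.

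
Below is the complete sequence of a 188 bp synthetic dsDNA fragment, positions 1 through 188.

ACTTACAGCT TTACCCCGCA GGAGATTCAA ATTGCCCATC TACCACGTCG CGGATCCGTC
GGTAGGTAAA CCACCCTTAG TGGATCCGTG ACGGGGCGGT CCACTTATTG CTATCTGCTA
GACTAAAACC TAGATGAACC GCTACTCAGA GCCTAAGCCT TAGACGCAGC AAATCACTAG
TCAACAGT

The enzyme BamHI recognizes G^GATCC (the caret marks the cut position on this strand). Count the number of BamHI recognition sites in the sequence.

GGATCC occurs starting at positions 52, 82.
BamHI cuts at 2 sites.

2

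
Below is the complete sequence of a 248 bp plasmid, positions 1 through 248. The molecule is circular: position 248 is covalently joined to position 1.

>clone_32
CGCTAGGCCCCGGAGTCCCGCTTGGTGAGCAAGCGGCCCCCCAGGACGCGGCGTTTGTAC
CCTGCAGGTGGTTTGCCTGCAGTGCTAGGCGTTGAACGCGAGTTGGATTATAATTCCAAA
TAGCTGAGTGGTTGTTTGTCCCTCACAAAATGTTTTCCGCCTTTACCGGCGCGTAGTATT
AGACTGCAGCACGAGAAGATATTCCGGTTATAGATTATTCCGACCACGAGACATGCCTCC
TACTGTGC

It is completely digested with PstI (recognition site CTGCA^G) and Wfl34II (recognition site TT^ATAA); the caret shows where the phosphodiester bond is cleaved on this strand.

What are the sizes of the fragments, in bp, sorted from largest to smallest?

126, 79, 28, 15 bp

PstI sites (CTGCAG) start at positions 62, 77, 184.
PstI cuts after base 5 of each site (before the last base), so after positions 66, 81, 188.
The Wfl34II site (TTATAA) starts at position 108.
Wfl34II cuts after base 2 of each site, so after position 109.
Combined cut positions: 66, 81, 109, 188.
Circular molecule, 4 cuts → 4 fragments:
  67–81 → 15 bp
  82–109 → 28 bp
  110–188 → 79 bp
  189–248 then 1–66 → 60 + 66 = 126 bp
Sorted largest to smallest: 126, 79, 28, 15 bp.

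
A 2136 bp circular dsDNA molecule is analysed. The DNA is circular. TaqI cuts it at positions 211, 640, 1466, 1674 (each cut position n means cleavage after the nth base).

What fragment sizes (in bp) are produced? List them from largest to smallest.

826, 673, 429, 208 bp

Circular molecule, 4 cuts → 4 fragments:
  640 − 211 = 429 bp
  1466 − 640 = 826 bp
  1674 − 1466 = 208 bp
  wrap: 2136 − 1674 + 211 = 673 bp
Sorted largest to smallest: 826, 673, 429, 208 bp.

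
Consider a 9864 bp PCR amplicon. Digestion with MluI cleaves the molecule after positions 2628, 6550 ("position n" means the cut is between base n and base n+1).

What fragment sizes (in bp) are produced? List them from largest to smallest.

Linear molecule, 2 cuts → 3 fragments:
  2628 − 0 = 2628 bp
  6550 − 2628 = 3922 bp
  9864 − 6550 = 3314 bp
Sorted largest to smallest: 3922, 3314, 2628 bp.

3922, 3314, 2628 bp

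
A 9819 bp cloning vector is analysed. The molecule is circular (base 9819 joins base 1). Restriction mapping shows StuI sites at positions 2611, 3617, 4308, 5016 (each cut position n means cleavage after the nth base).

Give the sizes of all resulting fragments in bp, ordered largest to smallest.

Circular molecule, 4 cuts → 4 fragments:
  3617 − 2611 = 1006 bp
  4308 − 3617 = 691 bp
  5016 − 4308 = 708 bp
  wrap: 9819 − 5016 + 2611 = 7414 bp
Sorted largest to smallest: 7414, 1006, 708, 691 bp.

7414, 1006, 708, 691 bp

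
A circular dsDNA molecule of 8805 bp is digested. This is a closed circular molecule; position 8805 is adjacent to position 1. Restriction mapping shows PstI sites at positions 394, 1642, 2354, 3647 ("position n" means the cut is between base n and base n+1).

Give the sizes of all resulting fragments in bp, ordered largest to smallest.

Circular molecule, 4 cuts → 4 fragments:
  1642 − 394 = 1248 bp
  2354 − 1642 = 712 bp
  3647 − 2354 = 1293 bp
  wrap: 8805 − 3647 + 394 = 5552 bp
Sorted largest to smallest: 5552, 1293, 1248, 712 bp.

5552, 1293, 1248, 712 bp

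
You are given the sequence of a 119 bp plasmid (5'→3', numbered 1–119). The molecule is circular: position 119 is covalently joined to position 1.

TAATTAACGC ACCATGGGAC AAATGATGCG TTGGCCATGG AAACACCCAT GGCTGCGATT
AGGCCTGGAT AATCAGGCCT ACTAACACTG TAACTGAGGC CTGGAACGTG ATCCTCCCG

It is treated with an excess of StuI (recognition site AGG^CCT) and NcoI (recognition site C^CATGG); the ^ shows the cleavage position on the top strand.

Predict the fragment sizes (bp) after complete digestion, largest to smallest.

32, 23, 22, 16, 14, 12 bp

StuI sites (AGGCCT) start at positions 61, 75, 97.
StuI cuts after base 3 of each site, so after positions 63, 77, 99.
NcoI sites (CCATGG) start at positions 12, 35, 47.
NcoI cuts after the first base of each site, so after positions 12, 35, 47.
Combined cut positions: 12, 35, 47, 63, 77, 99.
Circular molecule, 6 cuts → 6 fragments:
  13–35 → 23 bp
  36–47 → 12 bp
  48–63 → 16 bp
  64–77 → 14 bp
  78–99 → 22 bp
  100–119 then 1–12 → 20 + 12 = 32 bp
Sorted largest to smallest: 32, 23, 22, 16, 14, 12 bp.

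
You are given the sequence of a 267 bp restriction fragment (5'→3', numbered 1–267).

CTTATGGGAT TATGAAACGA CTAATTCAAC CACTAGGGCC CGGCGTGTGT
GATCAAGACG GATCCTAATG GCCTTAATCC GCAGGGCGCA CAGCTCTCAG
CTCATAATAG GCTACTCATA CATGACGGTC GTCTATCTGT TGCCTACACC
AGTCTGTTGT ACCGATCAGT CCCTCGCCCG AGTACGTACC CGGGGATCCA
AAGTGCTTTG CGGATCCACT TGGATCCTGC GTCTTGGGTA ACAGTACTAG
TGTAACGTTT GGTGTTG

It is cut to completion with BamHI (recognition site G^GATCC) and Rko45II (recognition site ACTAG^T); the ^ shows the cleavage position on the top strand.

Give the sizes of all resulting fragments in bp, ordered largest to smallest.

BamHI sites (GGATCC) start at positions 60, 194, 212, 222.
BamHI cuts after the first base of each site, so after positions 60, 194, 212, 222.
The Rko45II site (ACTAGT) starts at position 246.
Rko45II cuts after base 5 of each site (before the last base), so after position 250.
Combined cut positions: 60, 194, 212, 222, 250.
Linear molecule, 5 cuts → 6 fragments:
  1–60 → 60 bp
  61–194 → 134 bp
  195–212 → 18 bp
  213–222 → 10 bp
  223–250 → 28 bp
  251–267 → 17 bp
Sorted largest to smallest: 134, 60, 28, 18, 17, 10 bp.

134, 60, 28, 18, 17, 10 bp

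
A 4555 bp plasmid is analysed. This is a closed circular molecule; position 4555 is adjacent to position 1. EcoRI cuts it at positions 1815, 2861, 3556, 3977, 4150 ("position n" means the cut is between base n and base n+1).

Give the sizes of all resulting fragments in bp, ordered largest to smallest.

Circular molecule, 5 cuts → 5 fragments:
  2861 − 1815 = 1046 bp
  3556 − 2861 = 695 bp
  3977 − 3556 = 421 bp
  4150 − 3977 = 173 bp
  wrap: 4555 − 4150 + 1815 = 2220 bp
Sorted largest to smallest: 2220, 1046, 695, 421, 173 bp.

2220, 1046, 695, 421, 173 bp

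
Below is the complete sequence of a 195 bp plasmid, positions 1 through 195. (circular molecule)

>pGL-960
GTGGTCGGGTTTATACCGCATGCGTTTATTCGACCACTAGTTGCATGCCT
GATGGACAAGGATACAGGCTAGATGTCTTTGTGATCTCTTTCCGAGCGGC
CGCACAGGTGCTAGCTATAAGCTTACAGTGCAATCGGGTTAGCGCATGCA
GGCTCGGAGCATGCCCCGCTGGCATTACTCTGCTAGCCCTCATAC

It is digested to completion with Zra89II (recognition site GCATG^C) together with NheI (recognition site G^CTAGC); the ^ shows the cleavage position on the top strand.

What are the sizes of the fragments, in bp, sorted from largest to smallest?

63, 38, 35, 25, 19, 15 bp

Zra89II sites (GCATGC) start at positions 18, 43, 144, 159.
Zra89II cuts after base 5 of each site (before the last base), so after positions 22, 47, 148, 163.
NheI sites (GCTAGC) start at positions 110, 182.
NheI cuts after the first base of each site, so after positions 110, 182.
Combined cut positions: 22, 47, 110, 148, 163, 182.
Circular molecule, 6 cuts → 6 fragments:
  23–47 → 25 bp
  48–110 → 63 bp
  111–148 → 38 bp
  149–163 → 15 bp
  164–182 → 19 bp
  183–195 then 1–22 → 13 + 22 = 35 bp
Sorted largest to smallest: 63, 38, 35, 25, 19, 15 bp.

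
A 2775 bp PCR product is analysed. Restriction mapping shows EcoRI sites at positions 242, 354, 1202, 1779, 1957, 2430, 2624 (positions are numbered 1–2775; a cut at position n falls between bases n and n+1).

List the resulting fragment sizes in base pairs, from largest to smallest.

Linear molecule, 7 cuts → 8 fragments:
  242 − 0 = 242 bp
  354 − 242 = 112 bp
  1202 − 354 = 848 bp
  1779 − 1202 = 577 bp
  1957 − 1779 = 178 bp
  2430 − 1957 = 473 bp
  2624 − 2430 = 194 bp
  2775 − 2624 = 151 bp
Sorted largest to smallest: 848, 577, 473, 242, 194, 178, 151, 112 bp.

848, 577, 473, 242, 194, 178, 151, 112 bp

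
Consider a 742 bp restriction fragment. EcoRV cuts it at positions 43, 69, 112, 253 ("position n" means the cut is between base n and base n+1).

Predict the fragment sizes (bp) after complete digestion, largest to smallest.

489, 141, 43, 43, 26 bp

Linear molecule, 4 cuts → 5 fragments:
  43 − 0 = 43 bp
  69 − 43 = 26 bp
  112 − 69 = 43 bp
  253 − 112 = 141 bp
  742 − 253 = 489 bp
Sorted largest to smallest: 489, 141, 43, 43, 26 bp.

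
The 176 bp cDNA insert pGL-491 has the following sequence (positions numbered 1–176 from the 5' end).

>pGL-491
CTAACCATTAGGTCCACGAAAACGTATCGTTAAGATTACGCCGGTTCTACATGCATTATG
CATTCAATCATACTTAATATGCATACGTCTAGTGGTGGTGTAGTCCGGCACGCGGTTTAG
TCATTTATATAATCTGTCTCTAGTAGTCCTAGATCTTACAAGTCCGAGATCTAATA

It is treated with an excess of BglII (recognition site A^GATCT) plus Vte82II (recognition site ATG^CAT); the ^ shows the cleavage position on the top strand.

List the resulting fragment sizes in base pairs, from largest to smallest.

70, 53, 21, 16, 9, 7 bp

BglII sites (AGATCT) start at positions 151, 167.
BglII cuts after the first base of each site, so after positions 151, 167.
Vte82II sites (ATGCAT) start at positions 51, 58, 79.
Vte82II cuts after base 3 of each site, so after positions 53, 60, 81.
Combined cut positions: 53, 60, 81, 151, 167.
Linear molecule, 5 cuts → 6 fragments:
  1–53 → 53 bp
  54–60 → 7 bp
  61–81 → 21 bp
  82–151 → 70 bp
  152–167 → 16 bp
  168–176 → 9 bp
Sorted largest to smallest: 70, 53, 21, 16, 9, 7 bp.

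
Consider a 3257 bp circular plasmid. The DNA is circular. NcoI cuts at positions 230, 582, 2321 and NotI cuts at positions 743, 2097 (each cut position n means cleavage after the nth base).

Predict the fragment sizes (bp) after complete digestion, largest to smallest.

Combined cut positions (sorted): 230, 582, 743, 2097, 2321.
Circular molecule, 5 cuts → 5 fragments:
  582 − 230 = 352 bp
  743 − 582 = 161 bp
  2097 − 743 = 1354 bp
  2321 − 2097 = 224 bp
  wrap: 3257 − 2321 + 230 = 1166 bp
Sorted largest to smallest: 1354, 1166, 352, 224, 161 bp.

1354, 1166, 352, 224, 161 bp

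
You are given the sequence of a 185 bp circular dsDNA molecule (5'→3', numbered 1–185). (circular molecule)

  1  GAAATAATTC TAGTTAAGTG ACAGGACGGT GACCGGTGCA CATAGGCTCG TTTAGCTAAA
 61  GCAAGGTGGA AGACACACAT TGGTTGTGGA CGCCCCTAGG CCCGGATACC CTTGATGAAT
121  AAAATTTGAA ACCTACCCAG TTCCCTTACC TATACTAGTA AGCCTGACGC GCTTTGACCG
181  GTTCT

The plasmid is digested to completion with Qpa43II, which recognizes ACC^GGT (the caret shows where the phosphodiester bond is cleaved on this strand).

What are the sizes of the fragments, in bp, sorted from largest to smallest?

Qpa43II sites (ACCGGT) start at positions 32, 177.
Qpa43II cuts after base 3 of each site, so after positions 34, 179.
Circular molecule, 2 cuts → 2 fragments:
  35–179 → 145 bp
  180–185 then 1–34 → 6 + 34 = 40 bp
Sorted largest to smallest: 145, 40 bp.

145, 40 bp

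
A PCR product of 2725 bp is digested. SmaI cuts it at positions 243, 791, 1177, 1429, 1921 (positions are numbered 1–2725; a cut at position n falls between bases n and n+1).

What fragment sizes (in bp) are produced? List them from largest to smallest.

804, 548, 492, 386, 252, 243 bp

Linear molecule, 5 cuts → 6 fragments:
  243 − 0 = 243 bp
  791 − 243 = 548 bp
  1177 − 791 = 386 bp
  1429 − 1177 = 252 bp
  1921 − 1429 = 492 bp
  2725 − 1921 = 804 bp
Sorted largest to smallest: 804, 548, 492, 386, 252, 243 bp.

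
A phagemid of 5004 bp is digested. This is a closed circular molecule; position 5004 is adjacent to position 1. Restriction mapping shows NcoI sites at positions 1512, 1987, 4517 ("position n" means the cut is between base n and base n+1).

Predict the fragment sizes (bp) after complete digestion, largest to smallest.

2530, 1999, 475 bp

Circular molecule, 3 cuts → 3 fragments:
  1987 − 1512 = 475 bp
  4517 − 1987 = 2530 bp
  wrap: 5004 − 4517 + 1512 = 1999 bp
Sorted largest to smallest: 2530, 1999, 475 bp.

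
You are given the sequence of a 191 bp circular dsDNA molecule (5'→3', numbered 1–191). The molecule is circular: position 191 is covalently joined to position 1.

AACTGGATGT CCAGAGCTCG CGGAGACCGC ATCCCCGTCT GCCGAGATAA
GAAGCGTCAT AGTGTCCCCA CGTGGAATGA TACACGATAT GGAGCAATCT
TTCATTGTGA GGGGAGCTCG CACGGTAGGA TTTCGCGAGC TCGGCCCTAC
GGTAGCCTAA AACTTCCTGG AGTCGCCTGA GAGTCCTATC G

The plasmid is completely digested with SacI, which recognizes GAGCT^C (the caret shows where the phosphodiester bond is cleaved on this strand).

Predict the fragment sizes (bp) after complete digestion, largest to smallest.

100, 68, 23 bp

SacI sites (GAGCTC) start at positions 14, 114, 137.
SacI cuts after base 5 of each site (before the last base), so after positions 18, 118, 141.
Circular molecule, 3 cuts → 3 fragments:
  19–118 → 100 bp
  119–141 → 23 bp
  142–191 then 1–18 → 50 + 18 = 68 bp
Sorted largest to smallest: 100, 68, 23 bp.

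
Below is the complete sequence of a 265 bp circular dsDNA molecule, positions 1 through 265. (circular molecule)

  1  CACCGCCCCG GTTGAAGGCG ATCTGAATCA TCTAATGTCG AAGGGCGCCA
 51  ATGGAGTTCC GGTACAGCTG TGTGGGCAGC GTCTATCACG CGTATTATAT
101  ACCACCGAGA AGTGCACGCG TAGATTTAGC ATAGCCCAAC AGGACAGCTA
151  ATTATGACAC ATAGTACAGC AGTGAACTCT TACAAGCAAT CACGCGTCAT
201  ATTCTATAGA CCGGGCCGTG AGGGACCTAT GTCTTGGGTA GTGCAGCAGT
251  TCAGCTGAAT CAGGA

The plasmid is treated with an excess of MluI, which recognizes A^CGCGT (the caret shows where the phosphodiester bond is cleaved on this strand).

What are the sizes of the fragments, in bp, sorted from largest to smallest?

MluI sites (ACGCGT) start at positions 88, 116, 192.
MluI cuts after the first base of each site, so after positions 88, 116, 192.
Circular molecule, 3 cuts → 3 fragments:
  89–116 → 28 bp
  117–192 → 76 bp
  193–265 then 1–88 → 73 + 88 = 161 bp
Sorted largest to smallest: 161, 76, 28 bp.

161, 76, 28 bp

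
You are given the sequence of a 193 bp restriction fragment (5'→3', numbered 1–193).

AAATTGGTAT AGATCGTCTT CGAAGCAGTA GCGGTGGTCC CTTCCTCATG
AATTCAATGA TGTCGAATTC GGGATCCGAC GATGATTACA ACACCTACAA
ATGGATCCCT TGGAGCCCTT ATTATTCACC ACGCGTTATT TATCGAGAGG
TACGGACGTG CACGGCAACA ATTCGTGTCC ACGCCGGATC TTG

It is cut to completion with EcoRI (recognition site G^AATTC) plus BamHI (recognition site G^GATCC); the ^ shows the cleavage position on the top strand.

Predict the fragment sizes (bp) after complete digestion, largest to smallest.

90, 50, 31, 15, 7 bp

EcoRI sites (GAATTC) start at positions 50, 65.
EcoRI cuts after the first base of each site, so after positions 50, 65.
BamHI sites (GGATCC) start at positions 72, 103.
BamHI cuts after the first base of each site, so after positions 72, 103.
Combined cut positions: 50, 65, 72, 103.
Linear molecule, 4 cuts → 5 fragments:
  1–50 → 50 bp
  51–65 → 15 bp
  66–72 → 7 bp
  73–103 → 31 bp
  104–193 → 90 bp
Sorted largest to smallest: 90, 50, 31, 15, 7 bp.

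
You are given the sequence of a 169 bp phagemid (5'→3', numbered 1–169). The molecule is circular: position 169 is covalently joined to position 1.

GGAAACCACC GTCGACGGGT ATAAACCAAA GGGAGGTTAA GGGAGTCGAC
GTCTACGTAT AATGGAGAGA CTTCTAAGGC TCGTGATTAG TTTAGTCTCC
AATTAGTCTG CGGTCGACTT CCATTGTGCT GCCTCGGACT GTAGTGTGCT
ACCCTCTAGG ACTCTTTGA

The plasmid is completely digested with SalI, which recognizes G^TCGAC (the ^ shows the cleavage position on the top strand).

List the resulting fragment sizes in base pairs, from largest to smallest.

SalI sites (GTCGAC) start at positions 11, 45, 113.
SalI cuts after the first base of each site, so after positions 11, 45, 113.
Circular molecule, 3 cuts → 3 fragments:
  12–45 → 34 bp
  46–113 → 68 bp
  114–169 then 1–11 → 56 + 11 = 67 bp
Sorted largest to smallest: 68, 67, 34 bp.

68, 67, 34 bp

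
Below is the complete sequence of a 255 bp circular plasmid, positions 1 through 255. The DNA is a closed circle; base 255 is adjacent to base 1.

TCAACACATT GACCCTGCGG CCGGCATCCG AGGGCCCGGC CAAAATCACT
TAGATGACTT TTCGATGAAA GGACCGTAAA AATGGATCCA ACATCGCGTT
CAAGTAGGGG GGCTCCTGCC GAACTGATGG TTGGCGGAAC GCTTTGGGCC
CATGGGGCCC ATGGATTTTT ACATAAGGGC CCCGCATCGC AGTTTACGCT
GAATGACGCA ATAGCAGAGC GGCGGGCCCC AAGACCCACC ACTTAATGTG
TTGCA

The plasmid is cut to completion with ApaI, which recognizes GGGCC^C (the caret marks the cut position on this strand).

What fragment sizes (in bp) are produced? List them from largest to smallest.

ApaI sites (GGGCCC) start at positions 32, 146, 155, 177, 224.
ApaI cuts after base 5 of each site (before the last base), so after positions 36, 150, 159, 181, 228.
Circular molecule, 5 cuts → 5 fragments:
  37–150 → 114 bp
  151–159 → 9 bp
  160–181 → 22 bp
  182–228 → 47 bp
  229–255 then 1–36 → 27 + 36 = 63 bp
Sorted largest to smallest: 114, 63, 47, 22, 9 bp.

114, 63, 47, 22, 9 bp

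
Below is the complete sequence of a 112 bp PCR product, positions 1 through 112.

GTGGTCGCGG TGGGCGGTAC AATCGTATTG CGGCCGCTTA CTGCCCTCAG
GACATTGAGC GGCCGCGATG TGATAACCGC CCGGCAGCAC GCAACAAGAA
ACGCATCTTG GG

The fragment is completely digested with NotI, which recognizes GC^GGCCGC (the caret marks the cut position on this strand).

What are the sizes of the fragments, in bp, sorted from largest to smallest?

52, 31, 29 bp

NotI sites (GCGGCCGC) start at positions 30, 59.
NotI cuts after base 2 of each site, so after positions 31, 60.
Linear molecule, 2 cuts → 3 fragments:
  1–31 → 31 bp
  32–60 → 29 bp
  61–112 → 52 bp
Sorted largest to smallest: 52, 31, 29 bp.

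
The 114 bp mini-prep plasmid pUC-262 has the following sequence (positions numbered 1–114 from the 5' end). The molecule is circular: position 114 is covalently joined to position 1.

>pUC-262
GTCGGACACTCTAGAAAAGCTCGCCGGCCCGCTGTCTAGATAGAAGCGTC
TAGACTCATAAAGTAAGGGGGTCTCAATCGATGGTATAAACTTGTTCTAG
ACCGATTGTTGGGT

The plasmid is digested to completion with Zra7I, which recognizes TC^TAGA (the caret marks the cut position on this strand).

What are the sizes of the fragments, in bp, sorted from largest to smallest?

47, 28, 25, 14 bp

Zra7I sites (TCTAGA) start at positions 10, 35, 49, 96.
Zra7I cuts after base 2 of each site, so after positions 11, 36, 50, 97.
Circular molecule, 4 cuts → 4 fragments:
  12–36 → 25 bp
  37–50 → 14 bp
  51–97 → 47 bp
  98–114 then 1–11 → 17 + 11 = 28 bp
Sorted largest to smallest: 47, 28, 25, 14 bp.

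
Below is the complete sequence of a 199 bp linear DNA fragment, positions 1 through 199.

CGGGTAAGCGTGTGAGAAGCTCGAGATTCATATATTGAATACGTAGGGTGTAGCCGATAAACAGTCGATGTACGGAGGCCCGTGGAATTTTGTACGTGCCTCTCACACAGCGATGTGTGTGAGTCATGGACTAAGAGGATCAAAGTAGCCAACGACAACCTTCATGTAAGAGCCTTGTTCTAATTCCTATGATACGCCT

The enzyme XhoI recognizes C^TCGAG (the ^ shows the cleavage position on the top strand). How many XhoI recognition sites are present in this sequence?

1

CTCGAG occurs starting at position 20.
XhoI cuts at 1 site.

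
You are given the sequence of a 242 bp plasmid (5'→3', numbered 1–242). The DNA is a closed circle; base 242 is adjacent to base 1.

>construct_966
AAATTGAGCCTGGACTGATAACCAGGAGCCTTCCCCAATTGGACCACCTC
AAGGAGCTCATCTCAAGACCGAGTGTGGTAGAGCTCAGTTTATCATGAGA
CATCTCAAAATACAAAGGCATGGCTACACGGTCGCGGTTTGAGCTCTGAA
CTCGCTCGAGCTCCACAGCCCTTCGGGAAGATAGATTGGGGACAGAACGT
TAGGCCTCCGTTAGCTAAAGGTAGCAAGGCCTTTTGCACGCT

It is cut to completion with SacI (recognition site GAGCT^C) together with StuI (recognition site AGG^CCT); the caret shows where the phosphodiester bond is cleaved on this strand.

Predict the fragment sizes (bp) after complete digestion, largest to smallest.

71, 60, 42, 27, 25, 17 bp

SacI sites (GAGCTC) start at positions 54, 81, 141, 158.
SacI cuts after base 5 of each site (before the last base), so after positions 58, 85, 145, 162.
StuI sites (AGGCCT) start at positions 202, 227.
StuI cuts after base 3 of each site, so after positions 204, 229.
Combined cut positions: 58, 85, 145, 162, 204, 229.
Circular molecule, 6 cuts → 6 fragments:
  59–85 → 27 bp
  86–145 → 60 bp
  146–162 → 17 bp
  163–204 → 42 bp
  205–229 → 25 bp
  230–242 then 1–58 → 13 + 58 = 71 bp
Sorted largest to smallest: 71, 60, 42, 27, 25, 17 bp.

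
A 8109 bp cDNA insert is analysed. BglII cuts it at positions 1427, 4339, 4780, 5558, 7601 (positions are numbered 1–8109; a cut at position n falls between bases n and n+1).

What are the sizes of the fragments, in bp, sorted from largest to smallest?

2912, 2043, 1427, 778, 508, 441 bp

Linear molecule, 5 cuts → 6 fragments:
  1427 − 0 = 1427 bp
  4339 − 1427 = 2912 bp
  4780 − 4339 = 441 bp
  5558 − 4780 = 778 bp
  7601 − 5558 = 2043 bp
  8109 − 7601 = 508 bp
Sorted largest to smallest: 2912, 2043, 1427, 778, 508, 441 bp.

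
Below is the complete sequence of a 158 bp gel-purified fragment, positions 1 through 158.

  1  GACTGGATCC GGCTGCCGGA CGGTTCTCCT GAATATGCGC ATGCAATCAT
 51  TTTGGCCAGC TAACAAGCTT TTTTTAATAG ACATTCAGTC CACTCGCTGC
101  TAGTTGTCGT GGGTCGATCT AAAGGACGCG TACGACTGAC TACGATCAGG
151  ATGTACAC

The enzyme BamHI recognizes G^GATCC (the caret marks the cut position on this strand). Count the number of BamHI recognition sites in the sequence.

1

GGATCC occurs starting at position 5.
BamHI cuts at 1 site.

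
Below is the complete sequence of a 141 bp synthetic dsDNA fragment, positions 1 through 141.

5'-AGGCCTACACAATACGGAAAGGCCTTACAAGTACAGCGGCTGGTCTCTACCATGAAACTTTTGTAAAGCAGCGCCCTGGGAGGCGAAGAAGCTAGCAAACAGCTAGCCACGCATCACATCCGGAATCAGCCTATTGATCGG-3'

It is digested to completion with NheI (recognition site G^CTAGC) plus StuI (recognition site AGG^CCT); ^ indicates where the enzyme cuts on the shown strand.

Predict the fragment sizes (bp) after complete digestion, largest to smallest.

NheI sites (GCTAGC) start at positions 91, 102.
NheI cuts after the first base of each site, so after positions 91, 102.
StuI sites (AGGCCT) start at positions 1, 20.
StuI cuts after base 3 of each site, so after positions 3, 22.
Combined cut positions: 3, 22, 91, 102.
Linear molecule, 4 cuts → 5 fragments:
  1–3 → 3 bp
  4–22 → 19 bp
  23–91 → 69 bp
  92–102 → 11 bp
  103–141 → 39 bp
Sorted largest to smallest: 69, 39, 19, 11, 3 bp.

69, 39, 19, 11, 3 bp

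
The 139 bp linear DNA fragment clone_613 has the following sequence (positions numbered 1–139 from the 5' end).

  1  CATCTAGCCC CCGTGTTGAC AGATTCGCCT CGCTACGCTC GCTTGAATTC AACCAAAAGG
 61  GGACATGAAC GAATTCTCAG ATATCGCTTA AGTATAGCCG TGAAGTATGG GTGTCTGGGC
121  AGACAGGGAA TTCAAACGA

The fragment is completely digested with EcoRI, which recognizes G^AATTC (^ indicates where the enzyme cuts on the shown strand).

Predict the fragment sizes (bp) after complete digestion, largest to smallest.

57, 45, 26, 11 bp

EcoRI sites (GAATTC) start at positions 45, 71, 128.
EcoRI cuts after the first base of each site, so after positions 45, 71, 128.
Linear molecule, 3 cuts → 4 fragments:
  1–45 → 45 bp
  46–71 → 26 bp
  72–128 → 57 bp
  129–139 → 11 bp
Sorted largest to smallest: 57, 45, 26, 11 bp.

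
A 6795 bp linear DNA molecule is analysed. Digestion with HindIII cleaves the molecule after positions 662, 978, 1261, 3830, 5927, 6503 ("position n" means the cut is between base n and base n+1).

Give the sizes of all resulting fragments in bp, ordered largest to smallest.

2569, 2097, 662, 576, 316, 292, 283 bp

Linear molecule, 6 cuts → 7 fragments:
  662 − 0 = 662 bp
  978 − 662 = 316 bp
  1261 − 978 = 283 bp
  3830 − 1261 = 2569 bp
  5927 − 3830 = 2097 bp
  6503 − 5927 = 576 bp
  6795 − 6503 = 292 bp
Sorted largest to smallest: 2569, 2097, 662, 576, 316, 292, 283 bp.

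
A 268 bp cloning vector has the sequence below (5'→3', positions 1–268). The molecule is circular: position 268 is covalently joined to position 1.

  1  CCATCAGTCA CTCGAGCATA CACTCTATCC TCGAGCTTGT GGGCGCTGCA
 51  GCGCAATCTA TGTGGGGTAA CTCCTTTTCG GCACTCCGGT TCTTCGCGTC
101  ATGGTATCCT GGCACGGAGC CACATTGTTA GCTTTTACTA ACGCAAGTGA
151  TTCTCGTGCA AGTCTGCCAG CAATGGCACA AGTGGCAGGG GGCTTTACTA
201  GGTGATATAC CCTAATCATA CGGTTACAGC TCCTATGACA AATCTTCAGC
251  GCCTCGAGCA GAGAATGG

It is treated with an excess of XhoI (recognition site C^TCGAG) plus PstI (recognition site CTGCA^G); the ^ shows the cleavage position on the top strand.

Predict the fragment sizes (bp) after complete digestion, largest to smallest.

XhoI sites (CTCGAG) start at positions 11, 30, 253.
XhoI cuts after the first base of each site, so after positions 11, 30, 253.
The PstI site (CTGCAG) starts at position 46.
PstI cuts after base 5 of each site (before the last base), so after position 50.
Combined cut positions: 11, 30, 50, 253.
Circular molecule, 4 cuts → 4 fragments:
  12–30 → 19 bp
  31–50 → 20 bp
  51–253 → 203 bp
  254–268 then 1–11 → 15 + 11 = 26 bp
Sorted largest to smallest: 203, 26, 20, 19 bp.

203, 26, 20, 19 bp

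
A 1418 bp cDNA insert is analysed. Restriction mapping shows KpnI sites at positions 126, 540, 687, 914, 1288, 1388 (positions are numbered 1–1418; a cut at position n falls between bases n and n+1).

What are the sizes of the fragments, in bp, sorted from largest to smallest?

Linear molecule, 6 cuts → 7 fragments:
  126 − 0 = 126 bp
  540 − 126 = 414 bp
  687 − 540 = 147 bp
  914 − 687 = 227 bp
  1288 − 914 = 374 bp
  1388 − 1288 = 100 bp
  1418 − 1388 = 30 bp
Sorted largest to smallest: 414, 374, 227, 147, 126, 100, 30 bp.

414, 374, 227, 147, 126, 100, 30 bp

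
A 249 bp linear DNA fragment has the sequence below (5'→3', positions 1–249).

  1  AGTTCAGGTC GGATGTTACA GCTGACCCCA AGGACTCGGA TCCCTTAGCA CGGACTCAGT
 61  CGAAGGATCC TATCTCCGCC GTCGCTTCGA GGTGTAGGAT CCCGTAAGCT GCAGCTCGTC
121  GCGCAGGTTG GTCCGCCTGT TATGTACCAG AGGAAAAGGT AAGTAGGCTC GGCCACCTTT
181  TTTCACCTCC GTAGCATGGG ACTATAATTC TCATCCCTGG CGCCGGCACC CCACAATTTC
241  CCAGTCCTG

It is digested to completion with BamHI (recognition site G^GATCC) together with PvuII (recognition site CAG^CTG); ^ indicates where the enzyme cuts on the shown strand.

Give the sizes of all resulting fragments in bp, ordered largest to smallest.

152, 32, 27, 21, 17 bp

BamHI sites (GGATCC) start at positions 38, 65, 97.
BamHI cuts after the first base of each site, so after positions 38, 65, 97.
The PvuII site (CAGCTG) starts at position 19.
PvuII cuts after base 3 of each site, so after position 21.
Combined cut positions: 21, 38, 65, 97.
Linear molecule, 4 cuts → 5 fragments:
  1–21 → 21 bp
  22–38 → 17 bp
  39–65 → 27 bp
  66–97 → 32 bp
  98–249 → 152 bp
Sorted largest to smallest: 152, 32, 27, 21, 17 bp.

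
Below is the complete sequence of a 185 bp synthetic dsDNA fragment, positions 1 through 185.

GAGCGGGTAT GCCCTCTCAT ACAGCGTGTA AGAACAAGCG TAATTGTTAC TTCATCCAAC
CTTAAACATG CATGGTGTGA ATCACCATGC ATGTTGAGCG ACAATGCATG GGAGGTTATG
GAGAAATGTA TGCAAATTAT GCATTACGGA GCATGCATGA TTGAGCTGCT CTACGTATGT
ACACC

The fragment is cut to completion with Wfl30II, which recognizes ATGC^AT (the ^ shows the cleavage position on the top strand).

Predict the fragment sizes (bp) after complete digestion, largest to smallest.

71, 35, 29, 19, 17, 14 bp

Wfl30II sites (ATGCAT) start at positions 68, 87, 104, 139, 153.
Wfl30II cuts after base 4 of each site, so after positions 71, 90, 107, 142, 156.
Linear molecule, 5 cuts → 6 fragments:
  1–71 → 71 bp
  72–90 → 19 bp
  91–107 → 17 bp
  108–142 → 35 bp
  143–156 → 14 bp
  157–185 → 29 bp
Sorted largest to smallest: 71, 35, 29, 19, 17, 14 bp.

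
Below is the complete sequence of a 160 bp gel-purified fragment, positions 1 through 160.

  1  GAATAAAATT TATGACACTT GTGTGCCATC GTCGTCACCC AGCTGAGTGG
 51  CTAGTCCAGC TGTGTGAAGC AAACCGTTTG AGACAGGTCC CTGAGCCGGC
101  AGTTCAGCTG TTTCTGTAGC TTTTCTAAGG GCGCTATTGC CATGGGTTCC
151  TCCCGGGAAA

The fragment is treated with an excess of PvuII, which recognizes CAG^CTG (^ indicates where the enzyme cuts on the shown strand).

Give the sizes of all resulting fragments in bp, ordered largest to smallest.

53, 48, 42, 17 bp

PvuII sites (CAGCTG) start at positions 40, 57, 105.
PvuII cuts after base 3 of each site, so after positions 42, 59, 107.
Linear molecule, 3 cuts → 4 fragments:
  1–42 → 42 bp
  43–59 → 17 bp
  60–107 → 48 bp
  108–160 → 53 bp
Sorted largest to smallest: 53, 48, 42, 17 bp.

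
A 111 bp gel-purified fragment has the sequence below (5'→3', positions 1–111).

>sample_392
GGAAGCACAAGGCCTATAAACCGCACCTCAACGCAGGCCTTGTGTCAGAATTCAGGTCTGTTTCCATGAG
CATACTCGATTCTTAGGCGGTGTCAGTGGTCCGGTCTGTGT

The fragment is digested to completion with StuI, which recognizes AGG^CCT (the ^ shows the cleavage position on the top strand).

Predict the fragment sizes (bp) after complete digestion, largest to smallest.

74, 25, 12 bp

StuI sites (AGGCCT) start at positions 10, 35.
StuI cuts after base 3 of each site, so after positions 12, 37.
Linear molecule, 2 cuts → 3 fragments:
  1–12 → 12 bp
  13–37 → 25 bp
  38–111 → 74 bp
Sorted largest to smallest: 74, 25, 12 bp.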